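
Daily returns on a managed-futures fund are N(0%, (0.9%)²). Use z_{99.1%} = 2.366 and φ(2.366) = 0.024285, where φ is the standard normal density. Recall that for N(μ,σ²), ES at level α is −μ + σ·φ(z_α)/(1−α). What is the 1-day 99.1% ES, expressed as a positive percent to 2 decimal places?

2.43%

Tail multiplier: φ(z)/(1−α) = 0.024285 / 0.009 = 2.698.
ES = 0.9% × 2.698 = 2.428%.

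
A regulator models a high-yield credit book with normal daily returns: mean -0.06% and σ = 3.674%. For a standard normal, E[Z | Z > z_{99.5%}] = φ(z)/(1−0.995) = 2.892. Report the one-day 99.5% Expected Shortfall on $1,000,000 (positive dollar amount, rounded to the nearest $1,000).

$107,000

ES = −(-0.06%) + 3.674% × 2.892 = 10.685%.
On $1,000,000: 0.10685 × $1,000,000 = $106,850.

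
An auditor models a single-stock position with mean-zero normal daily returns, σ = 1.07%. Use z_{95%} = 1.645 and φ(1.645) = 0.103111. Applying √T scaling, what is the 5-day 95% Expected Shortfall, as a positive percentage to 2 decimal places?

σ_{5d} = 1.07% × √5 = 2.393%.
ES multiplier = φ(z)/(1−α) = 0.103111/0.05 = 2.062.
ES = 2.393% × 2.062 = 4.934%.

4.93%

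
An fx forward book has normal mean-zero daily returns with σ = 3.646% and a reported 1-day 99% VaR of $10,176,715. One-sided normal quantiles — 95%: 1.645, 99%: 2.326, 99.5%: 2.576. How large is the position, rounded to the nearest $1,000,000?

VaR as a fraction of value: z·σ = 2.326 × 3.646% = 8.4806%.
Position = $10,176,715 / 0.084806 = $119,999,998.

$120,000,000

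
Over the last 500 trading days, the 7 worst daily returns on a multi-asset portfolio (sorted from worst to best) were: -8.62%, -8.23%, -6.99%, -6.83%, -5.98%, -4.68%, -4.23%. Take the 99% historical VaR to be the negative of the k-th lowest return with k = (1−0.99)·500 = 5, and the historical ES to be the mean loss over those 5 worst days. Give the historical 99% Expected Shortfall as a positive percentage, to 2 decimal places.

The 5 worst returns sum to -36.65%.
ES = −(-36.65%) / 5 = 7.33%.

7.33%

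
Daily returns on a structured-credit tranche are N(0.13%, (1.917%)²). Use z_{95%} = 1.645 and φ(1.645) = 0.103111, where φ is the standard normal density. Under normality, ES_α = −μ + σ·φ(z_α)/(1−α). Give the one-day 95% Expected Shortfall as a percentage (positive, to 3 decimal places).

3.823%

Tail multiplier: φ(z)/(1−α) = 0.103111 / 0.05 = 2.062.
ES = −(0.13%) + 1.917% × 2.062 = 3.823%.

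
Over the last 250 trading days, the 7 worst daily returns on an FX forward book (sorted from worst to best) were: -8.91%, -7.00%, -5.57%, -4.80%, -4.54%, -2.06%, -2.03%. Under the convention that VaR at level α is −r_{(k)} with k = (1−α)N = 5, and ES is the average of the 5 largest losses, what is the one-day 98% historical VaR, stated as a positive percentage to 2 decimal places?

4.54%

k = 5; the 5th lowest return is -4.54%, so VaR = 4.54%.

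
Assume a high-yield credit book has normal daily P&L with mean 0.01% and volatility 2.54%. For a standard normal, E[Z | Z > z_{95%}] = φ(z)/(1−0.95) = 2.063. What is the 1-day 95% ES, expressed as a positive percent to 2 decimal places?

ES = −(0.01%) + 2.54% × 2.063 = 5.230%.

5.23%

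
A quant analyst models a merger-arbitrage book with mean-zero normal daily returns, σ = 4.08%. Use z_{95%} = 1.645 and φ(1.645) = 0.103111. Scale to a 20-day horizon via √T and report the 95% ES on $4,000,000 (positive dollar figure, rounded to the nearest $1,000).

$1,505,000

σ_{20d} = 4.08% × √20 = 18.246%.
ES multiplier = φ(z)/(1−α) = 0.103111/0.05 = 2.062.
ES = 18.246% × 2.062 = 37.623%; on $4,000,000: $1,504,920.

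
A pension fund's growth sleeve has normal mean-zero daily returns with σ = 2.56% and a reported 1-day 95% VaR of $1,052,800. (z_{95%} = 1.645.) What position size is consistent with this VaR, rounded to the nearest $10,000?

VaR as a fraction of value: z·σ = 1.645 × 2.56% = 4.2112%.
Position = $1,052,800 / 0.042112 = $25,000,000.

$25,000,000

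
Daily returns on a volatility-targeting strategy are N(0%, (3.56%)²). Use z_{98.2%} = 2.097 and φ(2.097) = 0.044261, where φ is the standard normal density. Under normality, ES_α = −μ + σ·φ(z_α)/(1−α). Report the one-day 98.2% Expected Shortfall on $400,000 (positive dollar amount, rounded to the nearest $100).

$35,000

Tail multiplier: φ(z)/(1−α) = 0.044261 / 0.018 = 2.459.
ES = 3.56% × 2.459 = 8.754%.
On $400,000: 0.08754 × $400,000 = $35,016.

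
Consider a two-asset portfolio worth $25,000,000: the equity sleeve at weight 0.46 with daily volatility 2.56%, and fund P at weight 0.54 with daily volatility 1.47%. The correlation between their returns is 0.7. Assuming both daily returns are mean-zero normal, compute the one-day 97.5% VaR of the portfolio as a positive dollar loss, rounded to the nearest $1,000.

σ_p² = 0.46²·2.56² + 0.54²·1.47² + 2·0.7·0.46·0.54·2.56·1.47 = 3.3256 (%²).
σ_p = √3.3256 = 1.824%.
At 97.5%, z = 1.960.
VaR = 1.960 × 1.824% = 3.575%; on $25,000,000 that is $893,750.

$894,000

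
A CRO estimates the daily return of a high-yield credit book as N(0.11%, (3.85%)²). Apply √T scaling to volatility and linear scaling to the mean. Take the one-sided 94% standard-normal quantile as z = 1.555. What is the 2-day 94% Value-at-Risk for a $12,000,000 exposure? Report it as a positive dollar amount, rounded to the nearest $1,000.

σ_{2d} = 3.85% × √2 = 5.445%; μ_{2d} = 2 × 0.11% = 0.220%.
VaR = −(0.220%) + 1.555 × 5.445% = 8.247%.
On $12,000,000: 0.08247 × $12,000,000 = $989,640.

$990,000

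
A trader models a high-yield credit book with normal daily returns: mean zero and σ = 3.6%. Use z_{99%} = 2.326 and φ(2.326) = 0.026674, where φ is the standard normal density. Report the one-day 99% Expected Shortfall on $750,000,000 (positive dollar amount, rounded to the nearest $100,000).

Tail multiplier: φ(z)/(1−α) = 0.026674 / 0.01 = 2.667.
ES = 3.6% × 2.667 = 9.601%.
On $750,000,000: 0.09601 × $750,000,000 = $72,007,500.

$72,000,000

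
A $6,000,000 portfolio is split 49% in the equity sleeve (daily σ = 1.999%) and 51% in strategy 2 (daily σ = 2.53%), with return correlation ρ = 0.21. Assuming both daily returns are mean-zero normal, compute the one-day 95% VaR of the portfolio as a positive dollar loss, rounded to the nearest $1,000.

$175,000

σ_p² = 0.49²·1.999² + 0.51²·2.53² + 2·0.21·0.49·0.51·1.999·2.53 = 3.1551 (%²).
σ_p = √3.1551 = 1.776%.
At 95%, z = 1.645.
VaR = 1.645 × 1.776% = 2.922%; on $6,000,000 that is $175,320.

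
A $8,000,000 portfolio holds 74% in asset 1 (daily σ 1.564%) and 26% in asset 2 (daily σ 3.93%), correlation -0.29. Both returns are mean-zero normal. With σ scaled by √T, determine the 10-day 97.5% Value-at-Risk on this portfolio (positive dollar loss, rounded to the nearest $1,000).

$646,000

σ_p = √(0.74²·1.564² + 0.26²·3.93² + 2·-0.29·0.74·0.26·1.564·3.93) = 1.303%.
σ_{10d} = 1.303% × √10 = 4.120%.
z(97.5%) = 1.960.
VaR = 1.960 × 4.120% = 8.075%; on $8,000,000 that is $646,000.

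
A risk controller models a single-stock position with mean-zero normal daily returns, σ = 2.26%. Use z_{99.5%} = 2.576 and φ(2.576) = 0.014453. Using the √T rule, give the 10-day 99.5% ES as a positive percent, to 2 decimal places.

σ_{10d} = 2.26% × √10 = 7.147%.
ES multiplier = φ(z)/(1−α) = 0.014453/0.005 = 2.891.
ES = 7.147% × 2.891 = 20.662%.

20.66%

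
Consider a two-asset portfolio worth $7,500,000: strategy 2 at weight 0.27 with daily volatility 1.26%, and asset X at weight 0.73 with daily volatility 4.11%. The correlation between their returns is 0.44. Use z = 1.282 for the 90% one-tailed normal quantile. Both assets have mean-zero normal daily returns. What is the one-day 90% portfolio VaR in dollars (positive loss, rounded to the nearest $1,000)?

σ_p² = 0.27²·1.26² + 0.73²·4.11² + 2·0.44·0.27·0.73·1.26·4.11 = 10.0158 (%²).
σ_p = √10.0158 = 3.165%.
VaR = 1.282 × 3.165% = 4.058%; on $7,500,000 that is $304,350.

$304,000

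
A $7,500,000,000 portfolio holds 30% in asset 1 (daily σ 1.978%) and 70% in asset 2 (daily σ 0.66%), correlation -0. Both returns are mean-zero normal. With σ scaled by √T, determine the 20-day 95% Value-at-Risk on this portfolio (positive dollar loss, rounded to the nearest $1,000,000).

σ_p = √(0.3²·1.978² + 0.7²·0.66² + 2·-0·0.3·0.7·1.978·0.66) = 0.752%.
σ_{20d} = 0.752% × √20 = 3.363%.
z(95%) = 1.645.
VaR = 1.645 × 3.363% = 5.532%; on $7,500,000,000 that is $414,900,000.

$415,000,000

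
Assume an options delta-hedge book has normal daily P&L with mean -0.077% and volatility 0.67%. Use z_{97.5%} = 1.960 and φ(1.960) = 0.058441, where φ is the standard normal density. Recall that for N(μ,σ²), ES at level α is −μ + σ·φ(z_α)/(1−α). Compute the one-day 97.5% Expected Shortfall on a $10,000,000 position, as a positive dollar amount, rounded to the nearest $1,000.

Tail multiplier: φ(z)/(1−α) = 0.058441 / 0.025 = 2.338.
ES = −(-0.077%) + 0.67% × 2.338 = 1.643%.
On $10,000,000: 0.01643 × $10,000,000 = $164,300.

$164,000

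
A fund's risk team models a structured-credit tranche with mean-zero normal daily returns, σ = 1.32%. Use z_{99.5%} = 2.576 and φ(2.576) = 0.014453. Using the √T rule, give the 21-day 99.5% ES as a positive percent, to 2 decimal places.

17.49%

σ_{21d} = 1.32% × √21 = 6.049%.
ES multiplier = φ(z)/(1−α) = 0.014453/0.005 = 2.891.
ES = 6.049% × 2.891 = 17.488%.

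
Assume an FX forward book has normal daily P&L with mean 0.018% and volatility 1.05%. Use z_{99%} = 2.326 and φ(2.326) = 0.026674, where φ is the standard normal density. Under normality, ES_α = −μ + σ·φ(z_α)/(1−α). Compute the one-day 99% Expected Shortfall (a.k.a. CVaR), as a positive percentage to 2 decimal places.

2.78%

Tail multiplier: φ(z)/(1−α) = 0.026674 / 0.01 = 2.667.
ES = −(0.018%) + 1.05% × 2.667 = 2.782%.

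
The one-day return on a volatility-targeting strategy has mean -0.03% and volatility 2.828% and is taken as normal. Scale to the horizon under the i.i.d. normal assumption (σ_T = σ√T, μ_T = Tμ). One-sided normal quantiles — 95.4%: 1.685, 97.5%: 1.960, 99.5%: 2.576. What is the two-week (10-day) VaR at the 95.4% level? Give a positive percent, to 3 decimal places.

σ_{10d} = 2.828% × √10 = 8.943%; μ_{10d} = 10 × -0.03% = -0.300%.
VaR = −(-0.300%) + 1.685 × 8.943% = 15.369%.

15.369%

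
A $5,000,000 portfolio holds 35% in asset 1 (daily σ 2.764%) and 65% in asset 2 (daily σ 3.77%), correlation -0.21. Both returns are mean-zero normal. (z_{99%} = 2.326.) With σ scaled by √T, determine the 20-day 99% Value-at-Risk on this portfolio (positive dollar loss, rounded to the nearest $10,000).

$1,270,000

σ_p = √(0.35²·2.764² + 0.65²·3.77² + 2·-0.21·0.35·0.65·2.764·3.77) = 2.438%.
σ_{20d} = 2.438% × √20 = 10.903%.
VaR = 2.326 × 10.903% = 25.360%; on $5,000,000 that is $1,268,000.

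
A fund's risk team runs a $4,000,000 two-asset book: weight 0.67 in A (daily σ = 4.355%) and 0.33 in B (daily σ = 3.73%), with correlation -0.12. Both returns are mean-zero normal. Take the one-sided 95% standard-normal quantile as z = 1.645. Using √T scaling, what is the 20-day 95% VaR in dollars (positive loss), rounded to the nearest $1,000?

$891,000

σ_p = √(0.67²·4.355² + 0.33²·3.73² + 2·-0.12·0.67·0.33·4.355·3.73) = 3.028%.
σ_{20d} = 3.028% × √20 = 13.542%.
VaR = 1.645 × 13.542% = 22.277%; on $4,000,000 that is $891,080.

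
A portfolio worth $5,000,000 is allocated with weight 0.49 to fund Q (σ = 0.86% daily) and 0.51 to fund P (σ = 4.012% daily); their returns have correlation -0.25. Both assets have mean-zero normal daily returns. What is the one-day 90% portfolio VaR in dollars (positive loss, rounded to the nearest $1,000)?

σ_p² = 0.49²·0.86² + 0.51²·4.012² + 2·-0.25·0.49·0.51·0.86·4.012 = 3.9331 (%²).
σ_p = √3.9331 = 1.983%.
At 90%, z = 1.282.
VaR = 1.282 × 1.983% = 2.542%; on $5,000,000 that is $127,100.

$127,000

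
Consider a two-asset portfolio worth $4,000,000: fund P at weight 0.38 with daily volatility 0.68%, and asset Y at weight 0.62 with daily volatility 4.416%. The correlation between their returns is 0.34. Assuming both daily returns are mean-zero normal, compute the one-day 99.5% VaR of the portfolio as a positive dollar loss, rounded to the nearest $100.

σ_p² = 0.38²·0.68² + 0.62²·4.416² + 2·0.34·0.38·0.62·0.68·4.416 = 8.0441 (%²).
σ_p = √8.0441 = 2.836%.
At 99.5%, z = 2.576.
VaR = 2.576 × 2.836% = 7.306%; on $4,000,000 that is $292,240.

$292,200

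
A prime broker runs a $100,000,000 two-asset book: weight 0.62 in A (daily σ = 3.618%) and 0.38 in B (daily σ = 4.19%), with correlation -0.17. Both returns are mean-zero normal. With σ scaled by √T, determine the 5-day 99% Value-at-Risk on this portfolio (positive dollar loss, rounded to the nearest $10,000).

σ_p = √(0.62²·3.618² + 0.38²·4.19² + 2·-0.17·0.62·0.38·3.618·4.19) = 2.520%.
σ_{5d} = 2.520% × √5 = 5.635%.
z(99%) = 2.326.
VaR = 2.326 × 5.635% = 13.107%; on $100,000,000 that is $13,107,000.

$13,110,000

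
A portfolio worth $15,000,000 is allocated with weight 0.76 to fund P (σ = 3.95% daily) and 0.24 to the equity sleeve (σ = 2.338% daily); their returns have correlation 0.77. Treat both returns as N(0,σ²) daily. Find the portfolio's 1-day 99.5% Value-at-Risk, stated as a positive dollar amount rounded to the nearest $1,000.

$1,334,000

σ_p² = 0.76²·3.95² + 0.24²·2.338² + 2·0.77·0.76·0.24·3.95·2.338 = 11.9210 (%²).
σ_p = √11.9210 = 3.453%.
At 99.5%, z = 2.576.
VaR = 2.576 × 3.453% = 8.895%; on $15,000,000 that is $1,334,250.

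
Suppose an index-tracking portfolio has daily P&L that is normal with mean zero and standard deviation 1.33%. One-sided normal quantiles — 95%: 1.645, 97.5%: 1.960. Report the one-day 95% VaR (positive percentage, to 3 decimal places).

2.188%

VaR = z·σ = 1.645 × 1.33% = 2.188%.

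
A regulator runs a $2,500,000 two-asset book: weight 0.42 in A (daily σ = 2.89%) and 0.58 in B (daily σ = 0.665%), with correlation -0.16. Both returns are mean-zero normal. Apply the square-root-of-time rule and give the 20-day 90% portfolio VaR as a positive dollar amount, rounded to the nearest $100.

σ_p = √(0.42²·2.89² + 0.58²·0.665² + 2·-0.16·0.42·0.58·2.89·0.665) = 1.213%.
σ_{20d} = 1.213% × √20 = 5.425%.
z(90%) = 1.282.
VaR = 1.282 × 5.425% = 6.955%; on $2,500,000 that is $173,875.

$173,900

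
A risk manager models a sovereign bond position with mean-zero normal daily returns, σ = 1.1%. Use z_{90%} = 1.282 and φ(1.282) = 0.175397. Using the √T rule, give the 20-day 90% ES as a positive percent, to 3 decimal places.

8.628%

σ_{20d} = 1.1% × √20 = 4.919%.
ES multiplier = φ(z)/(1−α) = 0.175397/0.1 = 1.754.
ES = 4.919% × 1.754 = 8.628%.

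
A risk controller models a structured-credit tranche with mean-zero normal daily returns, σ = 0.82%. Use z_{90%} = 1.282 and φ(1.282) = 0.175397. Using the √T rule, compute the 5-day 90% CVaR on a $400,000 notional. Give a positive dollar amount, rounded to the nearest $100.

$12,900

σ_{5d} = 0.82% × √5 = 1.834%.
ES multiplier = φ(z)/(1−α) = 0.175397/0.1 = 1.754.
ES = 1.834% × 1.754 = 3.217%; on $400,000: $12,868.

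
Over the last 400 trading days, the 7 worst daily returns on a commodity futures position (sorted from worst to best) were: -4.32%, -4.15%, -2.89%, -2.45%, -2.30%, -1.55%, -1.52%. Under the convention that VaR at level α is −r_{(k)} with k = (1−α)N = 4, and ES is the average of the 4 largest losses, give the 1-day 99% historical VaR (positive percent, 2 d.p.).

2.45%

k = 4; the 4th lowest return is -2.45%, so VaR = 2.45%.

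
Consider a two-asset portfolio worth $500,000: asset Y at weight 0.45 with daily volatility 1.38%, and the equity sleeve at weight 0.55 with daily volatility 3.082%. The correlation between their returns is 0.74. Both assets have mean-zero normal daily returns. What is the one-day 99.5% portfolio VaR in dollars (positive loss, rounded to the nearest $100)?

$28,300

σ_p² = 0.45²·1.38² + 0.55²·3.082² + 2·0.74·0.45·0.55·1.38·3.082 = 4.8169 (%²).
σ_p = √4.8169 = 2.195%.
At 99.5%, z = 2.576.
VaR = 2.576 × 2.195% = 5.654%; on $500,000 that is $28,270.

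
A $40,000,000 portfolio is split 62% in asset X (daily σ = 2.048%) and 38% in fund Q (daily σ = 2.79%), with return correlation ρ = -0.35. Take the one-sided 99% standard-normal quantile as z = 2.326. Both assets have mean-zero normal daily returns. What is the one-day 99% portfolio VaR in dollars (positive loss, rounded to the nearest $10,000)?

$1,250,000

σ_p² = 0.62²·2.048² + 0.38²·2.79² + 2·-0.35·0.62·0.38·2.048·2.79 = 1.7940 (%²).
σ_p = √1.7940 = 1.339%.
VaR = 2.326 × 1.339% = 3.115%; on $40,000,000 that is $1,246,000.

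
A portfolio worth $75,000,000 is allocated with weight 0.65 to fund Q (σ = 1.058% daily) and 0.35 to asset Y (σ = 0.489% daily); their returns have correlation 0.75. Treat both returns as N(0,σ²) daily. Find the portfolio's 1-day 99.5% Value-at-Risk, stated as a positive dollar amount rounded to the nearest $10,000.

$1,590,000

σ_p² = 0.65²·1.058² + 0.35²·0.489² + 2·0.75·0.65·0.35·1.058·0.489 = 0.6788 (%²).
σ_p = √0.6788 = 0.824%.
At 99.5%, z = 2.576.
VaR = 2.576 × 0.824% = 2.123%; on $75,000,000 that is $1,592,250.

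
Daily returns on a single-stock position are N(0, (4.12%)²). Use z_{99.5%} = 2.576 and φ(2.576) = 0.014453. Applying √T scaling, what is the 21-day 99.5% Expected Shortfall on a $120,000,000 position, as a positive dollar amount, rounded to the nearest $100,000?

σ_{21d} = 4.12% × √21 = 18.880%.
ES multiplier = φ(z)/(1−α) = 0.014453/0.005 = 2.891.
ES = 18.880% × 2.891 = 54.582%; on $120,000,000: $65,498,400.

$65,500,000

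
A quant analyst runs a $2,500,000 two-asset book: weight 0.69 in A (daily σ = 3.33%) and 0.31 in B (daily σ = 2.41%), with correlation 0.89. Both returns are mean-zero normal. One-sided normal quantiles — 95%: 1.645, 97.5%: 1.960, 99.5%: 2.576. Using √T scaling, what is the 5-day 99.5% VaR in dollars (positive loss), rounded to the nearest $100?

σ_p = √(0.69²·3.33² + 0.31²·2.41² + 2·0.89·0.69·0.31·3.33·2.41) = 2.982%.
σ_{5d} = 2.982% × √5 = 6.668%.
VaR = 2.576 × 6.668% = 17.177%; on $2,500,000 that is $429,425.

$429,400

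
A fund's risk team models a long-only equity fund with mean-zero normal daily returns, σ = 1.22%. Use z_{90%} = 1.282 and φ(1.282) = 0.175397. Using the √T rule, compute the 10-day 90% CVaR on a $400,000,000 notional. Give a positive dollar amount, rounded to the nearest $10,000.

$27,070,000

σ_{10d} = 1.22% × √10 = 3.858%.
ES multiplier = φ(z)/(1−α) = 0.175397/0.1 = 1.754.
ES = 3.858% × 1.754 = 6.767%; on $400,000,000: $27,068,000.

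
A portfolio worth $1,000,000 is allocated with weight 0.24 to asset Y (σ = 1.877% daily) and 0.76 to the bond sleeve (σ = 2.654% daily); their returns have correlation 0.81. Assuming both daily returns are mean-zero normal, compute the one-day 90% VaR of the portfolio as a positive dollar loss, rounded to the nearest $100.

σ_p² = 0.24²·1.877² + 0.76²·2.654² + 2·0.81·0.24·0.76·1.877·2.654 = 5.7434 (%²).
σ_p = √5.7434 = 2.397%.
At 90%, z = 1.282.
VaR = 1.282 × 2.397% = 3.073%; on $1,000,000 that is $30,730.

$30,700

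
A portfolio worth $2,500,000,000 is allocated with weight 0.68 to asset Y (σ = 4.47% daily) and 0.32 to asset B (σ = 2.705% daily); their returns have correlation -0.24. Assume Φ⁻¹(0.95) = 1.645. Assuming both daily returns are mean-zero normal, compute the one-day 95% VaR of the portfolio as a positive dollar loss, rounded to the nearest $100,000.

σ_p² = 0.68²·4.47² + 0.32²·2.705² + 2·-0.24·0.68·0.32·4.47·2.705 = 8.7255 (%²).
σ_p = √8.7255 = 2.954%.
VaR = 1.645 × 2.954% = 4.859%; on $2,500,000,000 that is $121,475,000.

$121,500,000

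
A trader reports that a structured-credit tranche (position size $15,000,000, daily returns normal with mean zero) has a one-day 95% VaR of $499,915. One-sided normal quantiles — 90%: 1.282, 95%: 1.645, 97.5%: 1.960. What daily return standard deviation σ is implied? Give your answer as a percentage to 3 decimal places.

2.026%

VaR as a fraction: $499,915 / $15,000,000 = 3.333%.
σ = VaR / z = 3.333% / 1.645 = 2.026%.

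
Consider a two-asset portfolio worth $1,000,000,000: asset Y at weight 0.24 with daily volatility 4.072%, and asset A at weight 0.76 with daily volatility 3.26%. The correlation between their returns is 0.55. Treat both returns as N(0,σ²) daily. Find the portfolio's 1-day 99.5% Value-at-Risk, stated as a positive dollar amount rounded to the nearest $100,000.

$80,500,000

σ_p² = 0.24²·4.072² + 0.76²·3.26² + 2·0.55·0.24·0.76·4.072·3.26 = 9.7570 (%²).
σ_p = √9.7570 = 3.124%.
At 99.5%, z = 2.576.
VaR = 2.576 × 3.124% = 8.047%; on $1,000,000,000 that is $80,470,000.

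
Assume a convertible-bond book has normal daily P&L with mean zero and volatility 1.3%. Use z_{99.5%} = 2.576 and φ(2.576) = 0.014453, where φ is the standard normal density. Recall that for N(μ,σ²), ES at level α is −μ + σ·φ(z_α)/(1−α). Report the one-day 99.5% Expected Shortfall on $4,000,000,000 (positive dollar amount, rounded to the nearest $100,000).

Tail multiplier: φ(z)/(1−α) = 0.014453 / 0.005 = 2.891.
ES = 1.3% × 2.891 = 3.758%.
On $4,000,000,000: 0.03758 × $4,000,000,000 = $150,320,000.

$150,300,000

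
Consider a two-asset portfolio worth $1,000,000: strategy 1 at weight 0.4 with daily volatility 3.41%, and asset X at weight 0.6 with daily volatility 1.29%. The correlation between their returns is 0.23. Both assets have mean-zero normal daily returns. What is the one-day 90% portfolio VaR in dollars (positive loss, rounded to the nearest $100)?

σ_p² = 0.4²·3.41² + 0.6²·1.29² + 2·0.23·0.4·0.6·3.41·1.29 = 2.9452 (%²).
σ_p = √2.9452 = 1.716%.
At 90%, z = 1.282.
VaR = 1.282 × 1.716% = 2.200%; on $1,000,000 that is $22,000.

$22,000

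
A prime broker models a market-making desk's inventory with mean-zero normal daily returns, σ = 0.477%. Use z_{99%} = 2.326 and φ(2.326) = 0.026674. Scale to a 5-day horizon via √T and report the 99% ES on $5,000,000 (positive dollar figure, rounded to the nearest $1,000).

$142,000

σ_{5d} = 0.477% × √5 = 1.067%.
ES multiplier = φ(z)/(1−α) = 0.026674/0.01 = 2.667.
ES = 1.067% × 2.667 = 2.846%; on $5,000,000: $142,300.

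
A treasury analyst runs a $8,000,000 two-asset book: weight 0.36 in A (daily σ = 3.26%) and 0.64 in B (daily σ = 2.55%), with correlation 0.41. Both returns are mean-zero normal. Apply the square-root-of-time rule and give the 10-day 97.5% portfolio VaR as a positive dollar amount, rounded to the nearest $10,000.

σ_p = √(0.36²·3.26² + 0.64²·2.55² + 2·0.41·0.36·0.64·3.26·2.55) = 2.369%.
σ_{10d} = 2.369% × √10 = 7.491%.
z(97.5%) = 1.960.
VaR = 1.960 × 7.491% = 14.682%; on $8,000,000 that is $1,174,560.

$1,170,000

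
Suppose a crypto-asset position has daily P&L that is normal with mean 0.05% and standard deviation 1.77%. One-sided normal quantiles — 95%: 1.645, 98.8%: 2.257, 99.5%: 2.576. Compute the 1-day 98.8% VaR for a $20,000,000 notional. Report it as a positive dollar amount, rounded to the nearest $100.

VaR = −μ + z·σ = −(0.05%) + 2.257 × 1.77% = 3.945%.
On $20,000,000: 0.03945 × $20,000,000 = $789,000.

$789,000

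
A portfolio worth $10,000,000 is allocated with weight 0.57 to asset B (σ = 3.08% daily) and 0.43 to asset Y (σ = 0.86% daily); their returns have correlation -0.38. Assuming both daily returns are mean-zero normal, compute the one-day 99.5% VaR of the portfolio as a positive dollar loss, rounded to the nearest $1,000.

σ_p² = 0.57²·3.08² + 0.43²·0.86² + 2·-0.38·0.57·0.43·3.08·0.86 = 2.7255 (%²).
σ_p = √2.7255 = 1.651%.
At 99.5%, z = 2.576.
VaR = 2.576 × 1.651% = 4.253%; on $10,000,000 that is $425,300.

$425,000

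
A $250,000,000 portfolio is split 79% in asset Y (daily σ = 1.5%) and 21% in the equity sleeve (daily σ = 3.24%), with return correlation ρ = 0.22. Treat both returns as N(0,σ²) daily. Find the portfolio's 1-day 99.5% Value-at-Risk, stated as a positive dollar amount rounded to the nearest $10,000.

$9,600,000

σ_p² = 0.79²·1.5² + 0.21²·3.24² + 2·0.22·0.79·0.21·1.5·3.24 = 2.2219 (%²).
σ_p = √2.2219 = 1.491%.
At 99.5%, z = 2.576.
VaR = 2.576 × 1.491% = 3.841%; on $250,000,000 that is $9,602,500.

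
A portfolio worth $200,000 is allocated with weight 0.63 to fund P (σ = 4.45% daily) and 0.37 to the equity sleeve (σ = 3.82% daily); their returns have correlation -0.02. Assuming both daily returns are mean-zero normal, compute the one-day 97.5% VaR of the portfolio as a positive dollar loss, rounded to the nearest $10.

$12,210

σ_p² = 0.63²·4.45² + 0.37²·3.82² + 2·-0.02·0.63·0.37·4.45·3.82 = 9.6988 (%²).
σ_p = √9.6988 = 3.114%.
At 97.5%, z = 1.960.
VaR = 1.960 × 3.114% = 6.103%; on $200,000 that is $12,206.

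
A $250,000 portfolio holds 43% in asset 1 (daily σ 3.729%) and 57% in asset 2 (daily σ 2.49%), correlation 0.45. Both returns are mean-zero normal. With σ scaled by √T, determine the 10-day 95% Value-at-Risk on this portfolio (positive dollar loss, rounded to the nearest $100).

σ_p = √(0.43²·3.729² + 0.57²·2.49² + 2·0.45·0.43·0.57·3.729·2.49) = 2.576%.
σ_{10d} = 2.576% × √10 = 8.146%.
z(95%) = 1.645.
VaR = 1.645 × 8.146% = 13.400%; on $250,000 that is $33,500.

$33,500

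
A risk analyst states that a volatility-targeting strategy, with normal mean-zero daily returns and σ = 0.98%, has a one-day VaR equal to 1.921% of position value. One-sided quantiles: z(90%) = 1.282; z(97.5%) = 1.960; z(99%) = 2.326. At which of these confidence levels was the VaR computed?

Implied z = VaR/σ = 1.921 / 0.98 = 1.960.
This matches z(97.5%) = 1.960.

97.5%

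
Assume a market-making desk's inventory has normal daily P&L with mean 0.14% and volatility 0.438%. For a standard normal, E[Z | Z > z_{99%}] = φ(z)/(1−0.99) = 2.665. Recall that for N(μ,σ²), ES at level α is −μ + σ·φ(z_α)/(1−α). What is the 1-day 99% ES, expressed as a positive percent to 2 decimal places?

1.03%

ES = −(0.14%) + 0.438% × 2.665 = 1.027%.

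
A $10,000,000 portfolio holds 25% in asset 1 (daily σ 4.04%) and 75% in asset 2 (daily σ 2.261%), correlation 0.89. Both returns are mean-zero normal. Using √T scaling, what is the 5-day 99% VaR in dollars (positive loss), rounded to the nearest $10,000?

$1,370,000

σ_p = √(0.25²·4.04² + 0.75²·2.261² + 2·0.89·0.25·0.75·4.04·2.261) = 2.635%.
σ_{5d} = 2.635% × √5 = 5.892%.
z(99%) = 2.326.
VaR = 2.326 × 5.892% = 13.705%; on $10,000,000 that is $1,370,500.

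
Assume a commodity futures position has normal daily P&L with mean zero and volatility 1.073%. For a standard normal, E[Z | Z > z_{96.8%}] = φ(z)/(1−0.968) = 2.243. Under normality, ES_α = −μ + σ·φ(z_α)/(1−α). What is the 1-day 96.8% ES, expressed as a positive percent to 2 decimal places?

2.41%

ES = 1.073% × 2.243 = 2.407%.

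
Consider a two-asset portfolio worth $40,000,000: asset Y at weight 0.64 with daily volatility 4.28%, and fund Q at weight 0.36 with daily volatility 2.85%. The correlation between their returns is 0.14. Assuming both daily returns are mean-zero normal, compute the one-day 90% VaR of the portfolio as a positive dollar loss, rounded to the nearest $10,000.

$1,570,000

σ_p² = 0.64²·4.28² + 0.36²·2.85² + 2·0.14·0.64·0.36·4.28·2.85 = 9.3428 (%²).
σ_p = √9.3428 = 3.057%.
At 90%, z = 1.282.
VaR = 1.282 × 3.057% = 3.919%; on $40,000,000 that is $1,567,600.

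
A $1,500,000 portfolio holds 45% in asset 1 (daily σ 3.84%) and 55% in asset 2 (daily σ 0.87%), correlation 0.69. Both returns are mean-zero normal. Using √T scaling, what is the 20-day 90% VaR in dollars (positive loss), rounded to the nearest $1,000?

$179,000

σ_p = √(0.45²·3.84² + 0.55²·0.87² + 2·0.69·0.45·0.55·3.84·0.87) = 2.087%.
σ_{20d} = 2.087% × √20 = 9.333%.
z(90%) = 1.282.
VaR = 1.282 × 9.333% = 11.965%; on $1,500,000 that is $179,475.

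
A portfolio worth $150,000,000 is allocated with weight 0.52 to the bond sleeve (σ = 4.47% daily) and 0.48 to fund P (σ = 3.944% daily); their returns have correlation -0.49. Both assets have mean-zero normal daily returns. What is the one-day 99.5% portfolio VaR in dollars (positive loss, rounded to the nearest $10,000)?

σ_p² = 0.52²·4.47² + 0.48²·3.944² + 2·-0.49·0.52·0.48·4.47·3.944 = 4.6744 (%²).
σ_p = √4.6744 = 2.162%.
At 99.5%, z = 2.576.
VaR = 2.576 × 2.162% = 5.569%; on $150,000,000 that is $8,353,500.

$8,350,000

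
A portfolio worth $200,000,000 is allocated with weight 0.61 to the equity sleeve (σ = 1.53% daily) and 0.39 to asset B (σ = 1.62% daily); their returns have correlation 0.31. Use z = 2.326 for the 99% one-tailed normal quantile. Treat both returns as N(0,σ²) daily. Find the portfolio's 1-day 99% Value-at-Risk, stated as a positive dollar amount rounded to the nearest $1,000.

σ_p² = 0.61²·1.53² + 0.39²·1.62² + 2·0.31·0.61·0.39·1.53·1.62 = 1.6358 (%²).
σ_p = √1.6358 = 1.279%.
VaR = 2.326 × 1.279% = 2.975%; on $200,000,000 that is $5,950,000.

$5,950,000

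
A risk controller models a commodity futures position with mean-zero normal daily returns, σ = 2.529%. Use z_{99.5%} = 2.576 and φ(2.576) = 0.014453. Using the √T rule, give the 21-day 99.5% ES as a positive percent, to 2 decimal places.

33.50%

σ_{21d} = 2.529% × √21 = 11.589%.
ES multiplier = φ(z)/(1−α) = 0.014453/0.005 = 2.891.
ES = 11.589% × 2.891 = 33.504%.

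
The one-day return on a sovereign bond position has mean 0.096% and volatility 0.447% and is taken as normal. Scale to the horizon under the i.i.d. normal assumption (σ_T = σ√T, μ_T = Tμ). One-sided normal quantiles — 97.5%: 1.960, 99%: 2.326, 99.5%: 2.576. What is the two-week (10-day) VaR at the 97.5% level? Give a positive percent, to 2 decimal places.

σ_{10d} = 0.447% × √10 = 1.414%; μ_{10d} = 10 × 0.096% = 0.960%.
VaR = −(0.960%) + 1.960 × 1.414% = 1.811%.

1.81%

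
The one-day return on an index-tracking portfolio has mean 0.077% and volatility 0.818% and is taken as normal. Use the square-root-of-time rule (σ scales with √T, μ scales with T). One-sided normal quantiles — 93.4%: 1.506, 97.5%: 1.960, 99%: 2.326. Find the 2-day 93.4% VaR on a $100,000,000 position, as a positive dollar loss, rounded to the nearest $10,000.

σ_{2d} = 0.818% × √2 = 1.157%; μ_{2d} = 2 × 0.077% = 0.154%.
VaR = −(0.154%) + 1.506 × 1.157% = 1.588%.
On $100,000,000: 0.01588 × $100,000,000 = $1,588,000.

$1,590,000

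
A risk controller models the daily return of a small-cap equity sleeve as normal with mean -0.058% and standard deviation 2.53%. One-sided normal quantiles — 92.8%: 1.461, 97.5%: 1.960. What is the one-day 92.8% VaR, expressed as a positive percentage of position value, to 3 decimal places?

3.754%

VaR = −μ + z·σ = −(-0.058%) + 1.461 × 2.53% = 3.754%.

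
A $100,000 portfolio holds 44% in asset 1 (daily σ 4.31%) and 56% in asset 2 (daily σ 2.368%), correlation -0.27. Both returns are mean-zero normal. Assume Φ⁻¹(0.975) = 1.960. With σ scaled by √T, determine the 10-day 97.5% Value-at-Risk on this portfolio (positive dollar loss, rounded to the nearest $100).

$12,400

σ_p = √(0.44²·4.31² + 0.56²·2.368² + 2·-0.27·0.44·0.56·4.31·2.368) = 1.999%.
σ_{10d} = 1.999% × √10 = 6.321%.
VaR = 1.960 × 6.321% = 12.389%; on $100,000 that is $12,389.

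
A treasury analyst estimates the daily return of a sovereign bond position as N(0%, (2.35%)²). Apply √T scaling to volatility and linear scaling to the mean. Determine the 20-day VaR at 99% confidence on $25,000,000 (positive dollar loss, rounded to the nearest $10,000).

$6,110,000

At 99%, z = 2.326.
σ_{20d} = 2.35% × √20 = 10.510%.
VaR = 2.326 × 10.510% = 24.446%.
On $25,000,000: 0.24446 × $25,000,000 = $6,111,500.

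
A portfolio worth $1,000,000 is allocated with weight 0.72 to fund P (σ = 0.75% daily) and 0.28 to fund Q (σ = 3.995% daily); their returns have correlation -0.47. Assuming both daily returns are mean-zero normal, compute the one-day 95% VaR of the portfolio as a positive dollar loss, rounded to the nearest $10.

$16,240

σ_p² = 0.72²·0.75² + 0.28²·3.995² + 2·-0.47·0.72·0.28·0.75·3.995 = 0.9751 (%²).
σ_p = √0.9751 = 0.987%.
At 95%, z = 1.645.
VaR = 1.645 × 0.987% = 1.624%; on $1,000,000 that is $16,240.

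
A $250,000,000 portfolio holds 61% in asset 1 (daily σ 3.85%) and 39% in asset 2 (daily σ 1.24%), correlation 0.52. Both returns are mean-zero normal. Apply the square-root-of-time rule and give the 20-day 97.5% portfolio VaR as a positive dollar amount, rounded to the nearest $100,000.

$57,700,000

σ_p = √(0.61²·3.85² + 0.39²·1.24² + 2·0.52·0.61·0.39·3.85·1.24) = 2.633%.
σ_{20d} = 2.633% × √20 = 11.775%.
z(97.5%) = 1.960.
VaR = 1.960 × 11.775% = 23.079%; on $250,000,000 that is $57,697,500.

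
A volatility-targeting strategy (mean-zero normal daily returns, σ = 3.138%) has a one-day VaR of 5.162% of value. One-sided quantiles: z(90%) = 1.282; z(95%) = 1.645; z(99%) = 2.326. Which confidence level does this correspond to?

95%

Implied z = VaR/σ = 5.162 / 3.138 = 1.645.
This matches z(95%) = 1.645.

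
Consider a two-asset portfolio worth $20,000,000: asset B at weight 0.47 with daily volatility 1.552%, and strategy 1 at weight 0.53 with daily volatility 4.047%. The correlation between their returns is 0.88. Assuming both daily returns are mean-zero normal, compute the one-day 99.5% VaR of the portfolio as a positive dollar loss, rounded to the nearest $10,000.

$1,450,000

σ_p² = 0.47²·1.552² + 0.53²·4.047² + 2·0.88·0.47·0.53·1.552·4.047 = 7.8864 (%²).
σ_p = √7.8864 = 2.808%.
At 99.5%, z = 2.576.
VaR = 2.576 × 2.808% = 7.233%; on $20,000,000 that is $1,446,600.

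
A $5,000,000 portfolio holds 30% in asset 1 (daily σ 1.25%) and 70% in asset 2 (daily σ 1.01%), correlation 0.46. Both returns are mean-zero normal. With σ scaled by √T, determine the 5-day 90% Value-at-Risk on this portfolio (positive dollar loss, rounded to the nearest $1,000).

σ_p = √(0.3²·1.25² + 0.7²·1.01² + 2·0.46·0.3·0.7·1.25·1.01) = 0.940%.
σ_{5d} = 0.940% × √5 = 2.102%.
z(90%) = 1.282.
VaR = 1.282 × 2.102% = 2.695%; on $5,000,000 that is $134,750.

$135,000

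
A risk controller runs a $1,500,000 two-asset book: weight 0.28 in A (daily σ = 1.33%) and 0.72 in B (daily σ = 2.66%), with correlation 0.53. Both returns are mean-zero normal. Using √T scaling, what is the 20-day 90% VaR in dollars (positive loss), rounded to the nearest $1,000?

σ_p = √(0.28²·1.33² + 0.72²·2.66² + 2·0.53·0.28·0.72·1.33·2.66) = 2.136%.
σ_{20d} = 2.136% × √20 = 9.552%.
z(90%) = 1.282.
VaR = 1.282 × 9.552% = 12.246%; on $1,500,000 that is $183,690.

$184,000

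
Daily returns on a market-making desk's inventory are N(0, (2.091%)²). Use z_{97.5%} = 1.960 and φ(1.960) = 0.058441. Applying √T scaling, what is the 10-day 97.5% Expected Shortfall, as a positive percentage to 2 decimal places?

15.46%

σ_{10d} = 2.091% × √10 = 6.612%.
ES multiplier = φ(z)/(1−α) = 0.058441/0.025 = 2.338.
ES = 6.612% × 2.338 = 15.459%.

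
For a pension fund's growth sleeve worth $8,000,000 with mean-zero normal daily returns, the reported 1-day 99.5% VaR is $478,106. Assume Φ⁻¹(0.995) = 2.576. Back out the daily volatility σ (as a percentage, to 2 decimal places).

VaR as a fraction: $478,106 / $8,000,000 = 5.976%.
σ = VaR / z = 5.976% / 2.576 = 2.320%.

2.32%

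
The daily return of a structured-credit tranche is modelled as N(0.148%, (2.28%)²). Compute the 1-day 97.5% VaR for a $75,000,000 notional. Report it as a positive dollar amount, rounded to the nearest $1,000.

$3,241,000

At 97.5% one-sided, z = 1.960.
VaR = −μ + z·σ = −(0.148%) + 1.960 × 2.28% = 4.321%.
On $75,000,000: 0.04321 × $75,000,000 = $3,240,750.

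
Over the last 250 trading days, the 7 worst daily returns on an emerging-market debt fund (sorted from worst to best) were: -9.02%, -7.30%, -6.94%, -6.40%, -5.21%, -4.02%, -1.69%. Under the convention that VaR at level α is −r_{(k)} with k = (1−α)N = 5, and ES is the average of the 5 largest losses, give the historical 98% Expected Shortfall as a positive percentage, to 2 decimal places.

6.97%

The 5 worst returns sum to -34.87%.
ES = −(-34.87%) / 5 = 6.974% ≈ 6.97%.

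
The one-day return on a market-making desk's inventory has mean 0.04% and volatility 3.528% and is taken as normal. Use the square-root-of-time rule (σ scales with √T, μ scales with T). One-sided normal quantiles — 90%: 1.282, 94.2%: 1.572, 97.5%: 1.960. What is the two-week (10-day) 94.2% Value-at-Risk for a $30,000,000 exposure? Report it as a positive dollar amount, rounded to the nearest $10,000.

σ_{10d} = 3.528% × √10 = 11.157%; μ_{10d} = 10 × 0.04% = 0.400%.
VaR = −(0.400%) + 1.572 × 11.157% = 17.139%.
On $30,000,000: 0.17139 × $30,000,000 = $5,141,700.

$5,140,000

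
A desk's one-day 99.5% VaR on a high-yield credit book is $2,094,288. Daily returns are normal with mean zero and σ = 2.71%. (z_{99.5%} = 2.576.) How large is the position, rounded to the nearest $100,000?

VaR as a fraction of value: z·σ = 2.576 × 2.71% = 6.98096%.
Position = $2,094,288 / 0.0698096 = $30,000,000.

$30,000,000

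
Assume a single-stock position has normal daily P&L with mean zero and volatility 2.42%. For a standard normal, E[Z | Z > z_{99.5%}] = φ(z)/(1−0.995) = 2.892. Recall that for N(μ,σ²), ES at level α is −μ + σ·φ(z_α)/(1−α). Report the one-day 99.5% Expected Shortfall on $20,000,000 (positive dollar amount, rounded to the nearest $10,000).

ES = 2.42% × 2.892 = 6.999%.
On $20,000,000: 0.06999 × $20,000,000 = $1,399,800.

$1,400,000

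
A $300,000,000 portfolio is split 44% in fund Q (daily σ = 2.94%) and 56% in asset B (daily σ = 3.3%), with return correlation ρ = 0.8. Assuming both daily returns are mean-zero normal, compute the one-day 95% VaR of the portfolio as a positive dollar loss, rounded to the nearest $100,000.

σ_p² = 0.44²·2.94² + 0.56²·3.3² + 2·0.8·0.44·0.56·2.94·3.3 = 8.9134 (%²).
σ_p = √8.9134 = 2.986%.
At 95%, z = 1.645.
VaR = 1.645 × 2.986% = 4.912%; on $300,000,000 that is $14,736,000.

$14,700,000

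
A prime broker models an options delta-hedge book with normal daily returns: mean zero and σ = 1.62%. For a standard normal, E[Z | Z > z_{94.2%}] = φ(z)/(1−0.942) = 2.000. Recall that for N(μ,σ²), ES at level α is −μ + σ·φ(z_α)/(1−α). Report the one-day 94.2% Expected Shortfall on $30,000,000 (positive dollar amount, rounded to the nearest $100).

ES = 1.62% × 2.000 = 3.240%.
On $30,000,000: 0.03240 × $30,000,000 = $972,000.

$972,000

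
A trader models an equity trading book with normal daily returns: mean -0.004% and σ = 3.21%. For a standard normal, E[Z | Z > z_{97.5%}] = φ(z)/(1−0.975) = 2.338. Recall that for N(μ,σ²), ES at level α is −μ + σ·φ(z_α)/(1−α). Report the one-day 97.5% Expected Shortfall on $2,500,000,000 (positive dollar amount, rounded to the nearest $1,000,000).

$188,000,000

ES = −(-0.004%) + 3.21% × 2.338 = 7.509%.
On $2,500,000,000: 0.07509 × $2,500,000,000 = $187,725,000.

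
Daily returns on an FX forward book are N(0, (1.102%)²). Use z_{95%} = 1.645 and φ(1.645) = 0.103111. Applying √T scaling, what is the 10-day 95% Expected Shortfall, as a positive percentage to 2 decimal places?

σ_{10d} = 1.102% × √10 = 3.485%.
ES multiplier = φ(z)/(1−α) = 0.103111/0.05 = 2.062.
ES = 3.485% × 2.062 = 7.186%.

7.19%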